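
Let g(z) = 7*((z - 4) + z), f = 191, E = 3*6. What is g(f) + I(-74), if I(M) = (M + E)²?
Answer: 5782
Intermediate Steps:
E = 18
I(M) = (18 + M)² (I(M) = (M + 18)² = (18 + M)²)
g(z) = -28 + 14*z (g(z) = 7*((-4 + z) + z) = 7*(-4 + 2*z) = -28 + 14*z)
g(f) + I(-74) = (-28 + 14*191) + (18 - 74)² = (-28 + 2674) + (-56)² = 2646 + 3136 = 5782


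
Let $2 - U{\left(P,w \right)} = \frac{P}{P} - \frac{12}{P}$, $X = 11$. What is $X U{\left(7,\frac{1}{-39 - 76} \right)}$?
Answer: $\frac{209}{7} \approx 29.857$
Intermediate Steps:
$U{\left(P,w \right)} = 1 + \frac{12}{P}$ ($U{\left(P,w \right)} = 2 - \left(\frac{P}{P} - \frac{12}{P}\right) = 2 - \left(1 - \frac{12}{P}\right) = 1 + \frac{12}{P}$)
$X U{\left(7,\frac{1}{-39 - 76} \right)} = 11 \frac{12 + 7}{7} = 11 \cdot \frac{1}{7} \cdot 19 = 11 \cdot \frac{19}{7} = \frac{209}{7}$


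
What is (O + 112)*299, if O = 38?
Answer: 44850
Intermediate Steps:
(O + 112)*299 = (38 + 112)*299 = 150*299 = 44850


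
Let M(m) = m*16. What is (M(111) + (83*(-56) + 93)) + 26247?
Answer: 23468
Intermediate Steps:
M(m) = 16*m
(M(111) + (83*(-56) + 93)) + 26247 = (16*111 + (83*(-56) + 93)) + 26247 = (1776 + (-4648 + 93)) + 26247 = (1776 - 4555) + 26247 = -2779 + 26247 = 23468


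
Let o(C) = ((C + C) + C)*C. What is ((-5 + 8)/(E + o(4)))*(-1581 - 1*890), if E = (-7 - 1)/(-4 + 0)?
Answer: -7413/50 ≈ -148.26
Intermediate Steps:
o(C) = 3*C**2 (o(C) = (2*C + C)*C = (3*C)*C = 3*C**2)
E = 2 (E = -8/(-4) = -8*(-1/4) = 2)
((-5 + 8)/(E + o(4)))*(-1581 - 1*890) = ((-5 + 8)/(2 + 3*4**2))*(-1581 - 1*890) = (3/(2 + 3*16))*(-1581 - 890) = (3/(2 + 48))*(-2471) = (3/50)*(-2471) = -7413/50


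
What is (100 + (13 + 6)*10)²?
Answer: 84100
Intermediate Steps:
(100 + (13 + 6)*10)² = (100 + 19*10)² = (100 + 190)² = 290² = 84100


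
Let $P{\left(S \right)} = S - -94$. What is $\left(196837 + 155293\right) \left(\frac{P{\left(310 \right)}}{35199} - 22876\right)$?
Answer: $- \frac{283539273389600}{35199} \approx -8.0553 \cdot 10^{9}$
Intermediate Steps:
$P{\left(S \right)} = 94 + S$ ($P{\left(S \right)} = S + 94 = 94 + S$)
$\left(196837 + 155293\right) \left(\frac{P{\left(310 \right)}}{35199} - 22876\right) = \left(196837 + 155293\right) \left(\frac{94 + 310}{35199} - 22876\right) = 352130 \left(404 \cdot \frac{1}{35199} - 22876\right) = 352130 \left(\frac{404}{35199} - 22876\right) = 352130 \left(- \frac{805211920}{35199}\right) = - \frac{283539273389600}{35199}$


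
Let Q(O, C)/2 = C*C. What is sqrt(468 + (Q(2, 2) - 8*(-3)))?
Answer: 10*sqrt(5) ≈ 22.361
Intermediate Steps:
Q(O, C) = 2*C**2 (Q(O, C) = 2*(C*C) = 2*C**2)
sqrt(468 + (Q(2, 2) - 8*(-3))) = sqrt(468 + (2*2**2 - 8*(-3))) = sqrt(468 + (2*4 + 24)) = sqrt(468 + (8 + 24)) = sqrt(468 + 32) = sqrt(500) = 10*sqrt(5)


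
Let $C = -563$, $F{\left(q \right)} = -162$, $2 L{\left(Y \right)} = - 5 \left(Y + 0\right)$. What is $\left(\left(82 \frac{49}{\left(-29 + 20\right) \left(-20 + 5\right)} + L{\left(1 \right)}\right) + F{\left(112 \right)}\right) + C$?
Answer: $- \frac{188389}{270} \approx -697.74$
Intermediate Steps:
$L{\left(Y \right)} = - \frac{5 Y}{2}$ ($L{\left(Y \right)} = \frac{\left(-5\right) \left(Y + 0\right)}{2} = \frac{\left(-5\right) Y}{2} = - \frac{5 Y}{2}$)
$\left(\left(82 \frac{49}{\left(-29 + 20\right) \left(-20 + 5\right)} + L{\left(1 \right)}\right) + F{\left(112 \right)}\right) + C = \left(\left(82 \frac{49}{\left(-29 + 20\right) \left(-20 + 5\right)} - \frac{5}{2}\right) - 162\right) - 563 = \left(\left(82 \frac{49}{\left(-9\right) \left(-15\right)} - \frac{5}{2}\right) - 162\right) - 563 = \left(\left(82 \cdot \frac{49}{135} - \frac{5}{2}\right) - 162\right) - 563 = \left(\left(\frac{4018}{135} - \frac{5}{2}\right) - 162\right) - 563 = \left(\frac{7361}{270} - 162\right) - 563 = - \frac{36379}{270} - 563 = - \frac{188389}{270}$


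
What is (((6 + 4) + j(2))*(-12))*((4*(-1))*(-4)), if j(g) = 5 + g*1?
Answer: -3264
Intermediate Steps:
j(g) = 5 + g
(((6 + 4) + j(2))*(-12))*((4*(-1))*(-4)) = (((6 + 4) + (5 + 2))*(-12))*((4*(-1))*(-4)) = ((10 + 7)*(-12))*(-4*(-4)) = (17*(-12))*16 = -204*16 = -3264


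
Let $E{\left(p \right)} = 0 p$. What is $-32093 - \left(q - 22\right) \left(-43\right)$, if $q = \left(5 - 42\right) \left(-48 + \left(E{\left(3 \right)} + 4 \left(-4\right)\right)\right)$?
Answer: $68785$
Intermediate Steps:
$E{\left(p \right)} = 0$
$q = 2368$ ($q = \left(5 - 42\right) \left(-48 + \left(0 + 4 \left(-4\right)\right)\right) = - 37 \left(-48 + \left(0 - 16\right)\right) = - 37 \left(-48 - 16\right) = \left(-37\right) \left(-64\right) = 2368$)
$-32093 - \left(q - 22\right) \left(-43\right) = -32093 - \left(2368 - 22\right) \left(-43\right) = -32093 - 2346 \left(-43\right) = -32093 - -100878 = -32093 + 100878 = 68785$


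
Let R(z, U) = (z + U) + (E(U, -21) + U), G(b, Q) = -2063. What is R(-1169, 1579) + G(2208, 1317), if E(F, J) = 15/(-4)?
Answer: -311/4 ≈ -77.750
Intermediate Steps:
E(F, J) = -15/4 (E(F, J) = 15*(-1/4) = -15/4)
R(z, U) = -15/4 + z + 2*U (R(z, U) = (z + U) + (-15/4 + U) = (U + z) + (-15/4 + U) = -15/4 + z + 2*U)
R(-1169, 1579) + G(2208, 1317) = (-15/4 - 1169 + 2*1579) - 2063 = (-15/4 - 1169 + 3158) - 2063 = 7941/4 - 2063 = -311/4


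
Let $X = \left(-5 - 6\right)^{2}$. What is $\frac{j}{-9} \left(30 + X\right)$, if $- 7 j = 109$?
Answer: $\frac{16459}{63} \approx 261.25$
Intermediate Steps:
$j = - \frac{109}{7}$ ($j = \left(- \frac{1}{7}\right) 109 = - \frac{109}{7} \approx -15.571$)
$X = 121$ ($X = \left(-11\right)^{2} = 121$)
$\frac{j}{-9} \left(30 + X\right) = - \frac{109}{7 \left(-9\right)} \left(30 + 121\right) = \left(- \frac{109}{7}\right) \left(- \frac{1}{9}\right) 151 = \frac{109}{63} \cdot 151 = \frac{16459}{63}$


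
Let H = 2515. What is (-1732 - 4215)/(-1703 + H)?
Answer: -5947/812 ≈ -7.3239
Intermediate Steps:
(-1732 - 4215)/(-1703 + H) = (-1732 - 4215)/(-1703 + 2515) = -5947/812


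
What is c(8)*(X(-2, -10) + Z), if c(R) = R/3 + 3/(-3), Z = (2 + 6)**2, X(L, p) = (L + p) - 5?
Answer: 235/3 ≈ 78.333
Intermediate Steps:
X(L, p) = -5 + L + p
Z = 64 (Z = 8**2 = 64)
c(R) = -1 + R/3 (c(R) = R*(1/3) + 3*(-1/3) = R/3 - 1 = -1 + R/3)
c(8)*(X(-2, -10) + Z) = (-1 + (1/3)*8)*((-5 - 2 - 10) + 64) = (-1 + 8/3)*(-17 + 64) = (5/3)*47 = 235/3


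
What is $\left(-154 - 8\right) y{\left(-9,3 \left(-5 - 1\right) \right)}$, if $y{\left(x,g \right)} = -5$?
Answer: $810$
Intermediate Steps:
$\left(-154 - 8\right) y{\left(-9,3 \left(-5 - 1\right) \right)} = \left(-154 - 8\right) \left(-5\right) = \left(-162\right) \left(-5\right) = 810$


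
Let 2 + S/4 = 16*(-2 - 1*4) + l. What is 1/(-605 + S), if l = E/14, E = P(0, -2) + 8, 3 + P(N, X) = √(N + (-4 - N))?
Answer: -48783/48566977 - 28*I/48566977 ≈ -0.0010044 - 5.7652e-7*I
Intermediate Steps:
P(N, X) = -3 + 2*I (P(N, X) = -3 + √(N + (-4 - N)) = -3 + √(-4) = -3 + 2*I)
E = 5 + 2*I (E = (-3 + 2*I) + 8 = 5 + 2*I ≈ 5.0 + 2.0*I)
l = 5/14 + I/7 (l = (5 + 2*I)/14 = (5 + 2*I)*(1/14) = 5/14 + I/7 ≈ 0.35714 + 0.14286*I)
S = -2734/7 + 4*I/7 (S = -8 + 4*(16*(-2 - 1*4) + (5/14 + I/7)) = -8 + 4*(16*(-2 - 4) + (5/14 + I/7)) = -8 + 4*(16*(-6) + (5/14 + I/7)) = -8 + 4*(-96 + (5/14 + I/7)) = -8 + 4*(-1339/14 + I/7) = -8 + (-2678/7 + 4*I/7) = -2734/7 + 4*I/7 ≈ -390.57 + 0.57143*I)
1/(-605 + S) = 1/(-605 + (-2734/7 + 4*I/7)) = 1/(-6969/7 + 4*I/7) = 49*(-6969/7 - 4*I/7)/48566977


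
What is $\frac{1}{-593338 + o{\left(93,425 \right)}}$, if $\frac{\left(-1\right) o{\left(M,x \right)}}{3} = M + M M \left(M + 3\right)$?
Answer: $- \frac{1}{3084529} \approx -3.242 \cdot 10^{-7}$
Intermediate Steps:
$o{\left(M,x \right)} = - 3 M - 3 M^{2} \left(3 + M\right)$ ($o{\left(M,x \right)} = - 3 \left(M + M M \left(M + 3\right)\right) = - 3 \left(M + M M \left(3 + M\right)\right) = - 3 \left(M + M^{2} \left(3 + M\right)\right) = - 3 M - 3 M^{2} \left(3 + M\right)$)
$\frac{1}{-593338 + o{\left(93,425 \right)}} = \frac{1}{-593338 - 279 \left(1 + 93^{2} + 3 \cdot 93\right)} = \frac{1}{-593338 - 279 \left(1 + 8649 + 279\right)} = \frac{1}{-593338 - 279 \cdot 8929} = \frac{1}{-593338 - 2491191} = \frac{1}{-3084529} = - \frac{1}{3084529}$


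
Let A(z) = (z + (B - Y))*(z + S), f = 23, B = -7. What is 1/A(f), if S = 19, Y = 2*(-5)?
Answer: 1/1092 ≈ 0.00091575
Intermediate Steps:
Y = -10
A(z) = (3 + z)*(19 + z) (A(z) = (z + (-7 - 1*(-10)))*(z + 19) = (z + (-7 + 10))*(19 + z) = (z + 3)*(19 + z) = (3 + z)*(19 + z))
1/A(f) = 1/(57 + 23² + 22*23) = 1/(57 + 529 + 506) = 1/1092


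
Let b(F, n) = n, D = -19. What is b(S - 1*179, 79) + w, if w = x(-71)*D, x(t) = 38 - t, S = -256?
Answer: -1992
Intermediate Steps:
w = -2071 (w = (38 - 1*(-71))*(-19) = (38 + 71)*(-19) = 109*(-19) = -2071)
b(S - 1*179, 79) + w = 79 - 2071 = -1992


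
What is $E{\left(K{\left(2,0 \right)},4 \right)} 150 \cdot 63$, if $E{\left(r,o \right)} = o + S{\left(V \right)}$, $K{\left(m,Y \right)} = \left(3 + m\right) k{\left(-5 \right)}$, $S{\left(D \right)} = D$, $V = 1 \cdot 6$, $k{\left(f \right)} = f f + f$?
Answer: $94500$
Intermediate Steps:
$k{\left(f \right)} = f + f^{2}$ ($k{\left(f \right)} = f^{2} + f = f + f^{2}$)
$V = 6$
$K{\left(m,Y \right)} = 60 + 20 m$ ($K{\left(m,Y \right)} = \left(3 + m\right) \left(- 5 \left(1 - 5\right)\right) = \left(3 + m\right) \left(\left(-5\right) \left(-4\right)\right) = \left(3 + m\right) 20 = 60 + 20 m$)
$E{\left(r,o \right)} = 6 + o$ ($E{\left(r,o \right)} = o + 6 = 6 + o$)
$E{\left(K{\left(2,0 \right)},4 \right)} 150 \cdot 63 = \left(6 + 4\right) 150 \cdot 63 = 10 \cdot 9450 = 94500$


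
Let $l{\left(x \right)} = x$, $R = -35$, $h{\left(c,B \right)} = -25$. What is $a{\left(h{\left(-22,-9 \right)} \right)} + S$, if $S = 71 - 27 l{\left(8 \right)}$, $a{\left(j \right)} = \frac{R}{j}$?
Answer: $- \frac{718}{5} \approx -143.6$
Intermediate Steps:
$a{\left(j \right)} = - \frac{35}{j}$
$S = -145$ ($S = 71 - 216 = -145$)
$a{\left(h{\left(-22,-9 \right)} \right)} + S = - \frac{35}{-25} - 145 = \left(-35\right) \left(- \frac{1}{25}\right) - 145 = \frac{7}{5} - 145 = - \frac{718}{5}$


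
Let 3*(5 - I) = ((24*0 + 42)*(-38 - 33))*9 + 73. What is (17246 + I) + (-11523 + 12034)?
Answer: 80051/3 ≈ 26684.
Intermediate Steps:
I = 26780/3 (I = 5 - (((24*0 + 42)*(-38 - 33))*9 + 73)/3 = 5 - (((0 + 42)*(-71))*9 + 73)/3 = 5 - ((42*(-71))*9 + 73)/3 = 5 - (-2982*9 + 73)/3 = 5 - (-26838 + 73)/3 = 5 - ⅓*(-26765) = 5 + 26765/3 = 26780/3 ≈ 8926.7)
(17246 + I) + (-11523 + 12034) = (17246 + 26780/3) + (-11523 + 12034) = 78518/3 + 511 = 80051/3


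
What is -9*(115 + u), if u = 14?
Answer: -1161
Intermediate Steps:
-9*(115 + u) = -9*(115 + 14) = -9*129 = -1161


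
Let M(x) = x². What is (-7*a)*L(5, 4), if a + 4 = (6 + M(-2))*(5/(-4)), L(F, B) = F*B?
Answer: 2310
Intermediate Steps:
L(F, B) = B*F
a = -33/2 (a = -4 + (6 + (-2)²)*(5/(-4)) = -4 + (6 + 4)*(5*(-¼)) = -4 + 10*(-5/4) = -4 - 25/2 = -33/2 ≈ -16.500)
(-7*a)*L(5, 4) = (-7*(-33/2))*(4*5) = (231/2)*20 = 2310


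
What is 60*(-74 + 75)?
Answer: 60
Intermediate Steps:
60*(-74 + 75) = 60*1 = 60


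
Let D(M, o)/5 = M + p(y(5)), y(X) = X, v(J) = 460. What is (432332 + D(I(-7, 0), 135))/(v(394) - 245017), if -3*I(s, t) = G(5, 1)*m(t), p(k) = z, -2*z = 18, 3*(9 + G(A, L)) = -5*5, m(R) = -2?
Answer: -3890063/2201013 ≈ -1.7674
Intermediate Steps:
G(A, L) = -52/3 (G(A, L) = -9 + (-5*5)/3 = -9 + (⅓)*(-25) = -9 - 25/3 = -52/3)
z = -9 (z = -½*18 = -9)
p(k) = -9
I(s, t) = -104/9 (I(s, t) = -(-52)*(-2)/9 = -⅓*104/3 = -104/9)
D(M, o) = -45 + 5*M (D(M, o) = 5*(M - 9) = 5*(-9 + M) = -45 + 5*M)
(432332 + D(I(-7, 0), 135))/(v(394) - 245017) = (432332 + (-45 + 5*(-104/9)))/(460 - 245017) = (432332 + (-45 - 520/9))/(-244557) = (432332 - 925/9)*(-1/244557) = (3890063/9)*(-1/244557) = -3890063/2201013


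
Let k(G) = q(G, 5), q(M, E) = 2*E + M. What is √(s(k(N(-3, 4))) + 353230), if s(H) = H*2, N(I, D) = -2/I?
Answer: √3179262/3 ≈ 594.35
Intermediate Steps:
q(M, E) = M + 2*E
k(G) = 10 + G (k(G) = G + 2*5 = G + 10 = 10 + G)
s(H) = 2*H
√(s(k(N(-3, 4))) + 353230) = √(2*(10 - 2/(-3)) + 353230) = √(2*(10 - 2*(-⅓)) + 353230) = √(2*(10 + ⅔) + 353230) = √(2*(32/3) + 353230) = √(64/3 + 353230) = √(1059754/3) = √3179262/3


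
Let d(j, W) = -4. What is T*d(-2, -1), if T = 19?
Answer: -76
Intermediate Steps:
T*d(-2, -1) = 19*(-4) = -76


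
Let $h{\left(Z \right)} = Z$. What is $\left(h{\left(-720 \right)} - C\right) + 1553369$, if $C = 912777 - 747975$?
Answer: $1387847$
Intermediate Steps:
$C = 164802$
$\left(h{\left(-720 \right)} - C\right) + 1553369 = \left(-720 - 164802\right) + 1553369 = -165522 + 1553369 = 1387847$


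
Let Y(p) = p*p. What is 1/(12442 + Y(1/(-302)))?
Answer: 91204/1134760169 ≈ 8.0373e-5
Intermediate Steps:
Y(p) = p²
1/(12442 + Y(1/(-302))) = 1/(12442 + (1/(-302))²) = 1/(12442 + (-1/302)²) = 1/(12442 + 1/91204) = 1/(1134760169/91204) = 91204/1134760169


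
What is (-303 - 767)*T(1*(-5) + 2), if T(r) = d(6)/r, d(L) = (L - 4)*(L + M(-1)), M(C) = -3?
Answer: 2140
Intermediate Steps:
d(L) = (-4 + L)*(-3 + L) (d(L) = (L - 4)*(L - 3) = (-4 + L)*(-3 + L))
T(r) = 6/r (T(r) = (12 + 6² - 7*6)/r = (12 + 36 - 42)/r = 6/r)
(-303 - 767)*T(1*(-5) + 2) = (-303 - 767)*(6/(1*(-5) + 2)) = -6420/(-5 + 2) = -6420/(-3) = -6420*(-1)/3 = -1070*(-2) = 2140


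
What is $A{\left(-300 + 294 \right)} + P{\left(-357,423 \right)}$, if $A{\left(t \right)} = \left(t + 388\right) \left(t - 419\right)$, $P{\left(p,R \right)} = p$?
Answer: $-162707$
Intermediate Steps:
$A{\left(t \right)} = \left(-419 + t\right) \left(388 + t\right)$ ($A{\left(t \right)} = \left(388 + t\right) \left(-419 + t\right) = \left(-419 + t\right) \left(388 + t\right)$)
$A{\left(-300 + 294 \right)} + P{\left(-357,423 \right)} = \left(-162572 + \left(-300 + 294\right)^{2} - 31 \left(-300 + 294\right)\right) - 357 = \left(-162572 + \left(-6\right)^{2} - -186\right) - 357 = \left(-162572 + 36 + 186\right) - 357 = -162350 - 357 = -162707$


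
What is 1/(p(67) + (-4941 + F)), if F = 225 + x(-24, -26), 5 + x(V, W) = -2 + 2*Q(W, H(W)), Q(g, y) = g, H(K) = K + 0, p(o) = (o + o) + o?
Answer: -1/4574 ≈ -0.00021863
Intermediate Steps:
p(o) = 3*o (p(o) = 2*o + o = 3*o)
H(K) = K
x(V, W) = -7 + 2*W (x(V, W) = -5 + (-2 + 2*W) = -7 + 2*W)
F = 166 (F = 225 + (-7 + 2*(-26)) = 225 + (-7 - 52) = 225 - 59 = 166)
1/(p(67) + (-4941 + F)) = 1/(3*67 + (-4941 + 166)) = 1/(201 - 4775) = 1/(-4574) = -1/4574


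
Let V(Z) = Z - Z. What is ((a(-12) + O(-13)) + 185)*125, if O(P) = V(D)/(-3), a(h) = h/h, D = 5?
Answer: 23250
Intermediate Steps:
V(Z) = 0
a(h) = 1
O(P) = 0 (O(P) = 0/(-3) = 0*(-1/3) = 0)
((a(-12) + O(-13)) + 185)*125 = ((1 + 0) + 185)*125 = (1 + 185)*125 = 186*125 = 23250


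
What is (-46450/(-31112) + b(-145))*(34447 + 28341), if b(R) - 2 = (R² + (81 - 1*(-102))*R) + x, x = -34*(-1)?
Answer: -1336290617343/3889 ≈ -3.4361e+8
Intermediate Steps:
x = 34
b(R) = 36 + R² + 183*R (b(R) = 2 + ((R² + (81 - 1*(-102))*R) + 34) = 2 + ((R² + (81 + 102)*R) + 34) = 2 + ((R² + 183*R) + 34) = 2 + (34 + R² + 183*R) = 36 + R² + 183*R)
(-46450/(-31112) + b(-145))*(34447 + 28341) = (-46450/(-31112) + (36 + (-145)² + 183*(-145)))*(34447 + 28341) = (-46450*(-1/31112) + (36 + 21025 - 26535))*62788 = (23225/15556 - 5474)*62788 = -85130319/15556*62788 = -1336290617343/3889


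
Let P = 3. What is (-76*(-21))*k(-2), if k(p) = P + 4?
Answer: 11172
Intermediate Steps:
k(p) = 7 (k(p) = 3 + 4 = 7)
(-76*(-21))*k(-2) = -76*(-21)*7 = 1596*7 = 11172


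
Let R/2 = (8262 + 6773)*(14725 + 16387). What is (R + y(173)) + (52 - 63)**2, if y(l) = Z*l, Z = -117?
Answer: 935517720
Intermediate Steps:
y(l) = -117*l
R = 935537840 (R = 2*((8262 + 6773)*(14725 + 16387)) = 2*(15035*31112) = 2*467768920 = 935537840)
(R + y(173)) + (52 - 63)**2 = (935537840 - 117*173) + (52 - 63)**2 = (935537840 - 20241) + (-11)**2 = 935517599 + 121 = 935517720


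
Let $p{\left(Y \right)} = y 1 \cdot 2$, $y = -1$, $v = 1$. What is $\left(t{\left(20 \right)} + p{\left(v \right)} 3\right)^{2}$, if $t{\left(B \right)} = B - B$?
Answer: $36$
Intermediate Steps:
$t{\left(B \right)} = 0$
$p{\left(Y \right)} = -2$ ($p{\left(Y \right)} = \left(-1\right) 1 \cdot 2 = \left(-1\right) 2 = -2$)
$\left(t{\left(20 \right)} + p{\left(v \right)} 3\right)^{2} = \left(0 - 6\right)^{2} = \left(-6\right)^{2} = 36$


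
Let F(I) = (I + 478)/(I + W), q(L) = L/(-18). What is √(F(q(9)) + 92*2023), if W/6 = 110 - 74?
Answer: √34573505881/431 ≈ 431.41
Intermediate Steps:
W = 216 (W = 6*(110 - 74) = 6*36 = 216)
q(L) = -L/18 (q(L) = L*(-1/18) = -L/18)
F(I) = (478 + I)/(216 + I) (F(I) = (I + 478)/(I + 216) = (478 + I)/(216 + I))
√(F(q(9)) + 92*2023) = √((478 - 1/18*9)/(216 - 1/18*9) + 92*2023) = √((478 - ½)/(216 - ½) + 186116) = √((955/2)/(431/2) + 186116) = √((2/431)*(955/2) + 186116) = √(955/431 + 186116) = √(80216951/431) = √34573505881/431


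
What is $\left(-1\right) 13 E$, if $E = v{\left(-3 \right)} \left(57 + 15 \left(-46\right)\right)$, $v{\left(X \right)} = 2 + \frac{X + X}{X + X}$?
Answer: $24687$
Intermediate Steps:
$v{\left(X \right)} = 3$ ($v{\left(X \right)} = 2 + \frac{2 X}{2 X} = 2 + 2 X \frac{1}{2 X} = 2 + 1 = 3$)
$E = -1899$ ($E = 3 \left(57 + 15 \left(-46\right)\right) = 3 \left(57 - 690\right) = 3 \left(-633\right) = -1899$)
$\left(-1\right) 13 E = \left(-1\right) 13 \left(-1899\right) = \left(-13\right) \left(-1899\right) = 24687$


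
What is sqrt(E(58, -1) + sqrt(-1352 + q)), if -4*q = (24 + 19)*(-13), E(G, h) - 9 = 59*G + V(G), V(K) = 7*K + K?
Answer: sqrt(15580 + 2*I*sqrt(4849))/2 ≈ 62.411 + 0.27894*I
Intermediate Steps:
V(K) = 8*K
E(G, h) = 9 + 67*G (E(G, h) = 9 + (59*G + 8*G) = 9 + 67*G)
q = 559/4 (q = -(24 + 19)*(-13)/4 = -43*(-13)/4 = -1/4*(-559) = 559/4 ≈ 139.75)
sqrt(E(58, -1) + sqrt(-1352 + q)) = sqrt((9 + 67*58) + sqrt(-1352 + 559/4)) = sqrt((9 + 3886) + sqrt(-4849/4)) = sqrt(3895 + I*sqrt(4849)/2)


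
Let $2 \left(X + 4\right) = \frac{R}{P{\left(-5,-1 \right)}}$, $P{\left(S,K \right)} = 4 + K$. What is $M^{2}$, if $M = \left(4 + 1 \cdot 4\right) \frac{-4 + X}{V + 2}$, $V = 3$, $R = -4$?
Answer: $\frac{43264}{225} \approx 192.28$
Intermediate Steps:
$X = - \frac{14}{3}$ ($X = -4 + \frac{\left(-4\right) \frac{1}{4 - 1}}{2} = -4 + \frac{\left(-4\right) \frac{1}{3}}{2} = -4 + \frac{1}{2} \left(- \frac{4}{3}\right) = -4 - \frac{2}{3} = - \frac{14}{3} \approx -4.6667$)
$M = - \frac{208}{15}$ ($M = \left(4 + 1 \cdot 4\right) \frac{-4 - \frac{14}{3}}{3 + 2} = \left(4 + 4\right) \left(- \frac{26}{3 \cdot 5}\right) = 8 \left(\left(- \frac{26}{3}\right) \frac{1}{5}\right) = 8 \left(- \frac{26}{15}\right) = - \frac{208}{15} \approx -13.867$)
$M^{2} = \left(- \frac{208}{15}\right)^{2} = \frac{43264}{225}$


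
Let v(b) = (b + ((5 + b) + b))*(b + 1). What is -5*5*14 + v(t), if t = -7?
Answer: -254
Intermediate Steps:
v(b) = (1 + b)*(5 + 3*b) (v(b) = (b + (5 + 2*b))*(1 + b) = (5 + 3*b)*(1 + b) = (1 + b)*(5 + 3*b))
-5*5*14 + v(t) = -5*5*14 + (5 + 3*(-7)**2 + 8*(-7)) = -25*14 + (5 + 3*49 - 56) = -350 + (5 + 147 - 56) = -350 + 96 = -254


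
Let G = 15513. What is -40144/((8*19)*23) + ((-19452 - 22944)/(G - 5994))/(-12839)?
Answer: -10758833998/936977381 ≈ -11.482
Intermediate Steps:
-40144/((8*19)*23) + ((-19452 - 22944)/(G - 5994))/(-12839) = -40144/((8*19)*23) + ((-19452 - 22944)/(15513 - 5994))/(-12839) = -40144/(152*23) - 42396/9519*(-1/12839) = -40144/3496 - 42396*1/9519*(-1/12839) = -40144*1/3496 - 14132/3173*(-1/12839) = -5018/437 + 14132/40738147 = -10758833998/936977381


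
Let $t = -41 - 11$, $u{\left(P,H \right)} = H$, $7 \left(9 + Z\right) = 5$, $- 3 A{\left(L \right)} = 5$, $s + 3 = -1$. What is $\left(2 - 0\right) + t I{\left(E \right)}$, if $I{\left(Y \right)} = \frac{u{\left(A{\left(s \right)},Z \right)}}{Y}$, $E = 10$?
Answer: $\frac{1578}{35} \approx 45.086$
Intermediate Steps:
$s = -4$ ($s = -3 - 1 = -4$)
$A{\left(L \right)} = - \frac{5}{3}$ ($A{\left(L \right)} = \left(- \frac{1}{3}\right) 5 = - \frac{5}{3}$)
$Z = - \frac{58}{7}$ ($Z = -9 + \frac{1}{7} \cdot 5 = -9 + \frac{5}{7} = - \frac{58}{7} \approx -8.2857$)
$t = -52$ ($t = -41 - 11 = -52$)
$I{\left(Y \right)} = - \frac{58}{7 Y}$
$\left(2 - 0\right) + t I{\left(E \right)} = \left(2 - 0\right) - 52 \left(- \frac{58}{7 \cdot 10}\right) = \left(2 + 0\right) - 52 \left(\left(- \frac{58}{7}\right) \frac{1}{10}\right) = 2 - - \frac{1508}{35} = 2 + \frac{1508}{35} = \frac{1578}{35}$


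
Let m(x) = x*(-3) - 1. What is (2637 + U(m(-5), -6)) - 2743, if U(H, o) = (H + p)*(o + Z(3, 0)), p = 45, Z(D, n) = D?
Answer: -283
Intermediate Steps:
m(x) = -1 - 3*x (m(x) = -3*x - 1 = -1 - 3*x)
U(H, o) = (3 + o)*(45 + H) (U(H, o) = (H + 45)*(o + 3) = (45 + H)*(3 + o) = (3 + o)*(45 + H))
(2637 + U(m(-5), -6)) - 2743 = (2637 + (135 + 3*(-1 - 3*(-5)) + 45*(-6) + (-1 - 3*(-5))*(-6))) - 2743 = (2637 + (135 + 3*(-1 + 15) - 270 + (-1 + 15)*(-6))) - 2743 = (2637 + (135 + 3*14 - 270 + 14*(-6))) - 2743 = (2637 + (135 + 42 - 270 - 84)) - 2743 = (2637 - 177) - 2743 = 2460 - 2743 = -283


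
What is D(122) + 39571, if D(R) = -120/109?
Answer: 4313119/109 ≈ 39570.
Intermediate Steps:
D(R) = -120/109 (D(R) = -120*1/109 = -120/109)
D(122) + 39571 = -120/109 + 39571 = 4313119/109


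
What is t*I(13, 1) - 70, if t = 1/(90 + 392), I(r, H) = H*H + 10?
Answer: -33729/482 ≈ -69.977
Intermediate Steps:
I(r, H) = 10 + H**2 (I(r, H) = H**2 + 10 = 10 + H**2)
t = 1/482 ≈ 0.0020747
t*I(13, 1) - 70 = (10 + 1**2)/482 - 70 = (10 + 1)/482 - 70 = (1/482)*11 - 70 = 11/482 - 70 = -33729/482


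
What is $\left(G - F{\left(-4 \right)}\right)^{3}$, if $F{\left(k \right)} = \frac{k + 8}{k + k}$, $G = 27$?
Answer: $\frac{166375}{8} \approx 20797.0$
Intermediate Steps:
$F{\left(k \right)} = \frac{8 + k}{2 k}$
$\left(G - F{\left(-4 \right)}\right)^{3} = \left(27 - \frac{8 - 4}{2 \left(-4\right)}\right)^{3} = \left(27 - \frac{1}{2} \left(- \frac{1}{4}\right) 4\right)^{3} = \left(27 - - \frac{1}{2}\right)^{3} = \left(27 + \frac{1}{2}\right)^{3} = \left(\frac{55}{2}\right)^{3} = \frac{166375}{8}$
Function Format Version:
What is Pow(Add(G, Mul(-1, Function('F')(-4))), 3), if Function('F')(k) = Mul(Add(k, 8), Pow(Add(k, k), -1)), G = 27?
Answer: Rational(166375, 8) ≈ 20797.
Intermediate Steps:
Function('F')(k) = Mul(Rational(1, 2), Pow(k, -1), Add(8, k)) (Function('F')(k) = Mul(Add(8, k), Pow(Mul(2, k), -1)) = Mul(Add(8, k), Mul(Rational(1, 2), Pow(k, -1))) = Mul(Rational(1, 2), Pow(k, -1), Add(8, k)))
Pow(Add(G, Mul(-1, Function('F')(-4))), 3) = Pow(Add(27, Mul(-1, Mul(Rational(1, 2), Pow(-4, -1), Add(8, -4)))), 3) = Pow(Add(27, Mul(-1, Mul(Rational(1, 2), Rational(-1, 4), 4))), 3) = Pow(Add(27, Mul(-1, Rational(-1, 2))), 3) = Pow(Add(27, Rational(1, 2)), 3) = Pow(Rational(55, 2), 3) = Rational(166375, 8)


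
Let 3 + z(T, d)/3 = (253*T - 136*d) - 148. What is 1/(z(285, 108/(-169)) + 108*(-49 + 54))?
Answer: 169/36616002 ≈ 4.6155e-6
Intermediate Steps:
z(T, d) = -453 - 408*d + 759*T (z(T, d) = -9 + 3*((253*T - 136*d) - 148) = -9 + 3*((-136*d + 253*T) - 148) = -9 + 3*(-148 - 136*d + 253*T) = -9 + (-444 - 408*d + 759*T) = -453 - 408*d + 759*T)
1/(z(285, 108/(-169)) + 108*(-49 + 54)) = 1/((-453 - 44064/(-169) + 759*285) + 108*(-49 + 54)) = 1/((-453 - 44064*(-1)/169 + 216315) + 108*5) = 1/((-453 - 408*(-108/169) + 216315) + 540) = 1/((-453 + 44064/169 + 216315) + 540) = 1/(36524742/169 + 540) = 1/(36616002/169) = 169/36616002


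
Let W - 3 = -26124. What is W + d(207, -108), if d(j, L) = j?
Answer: -25914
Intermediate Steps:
W = -26121 (W = 3 - 26124 = -26121)
W + d(207, -108) = -26121 + 207 = -25914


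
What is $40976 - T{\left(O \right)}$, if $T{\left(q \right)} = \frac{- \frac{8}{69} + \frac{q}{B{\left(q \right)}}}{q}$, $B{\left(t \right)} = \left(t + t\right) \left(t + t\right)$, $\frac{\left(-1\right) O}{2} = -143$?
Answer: $\frac{925061728379}{22575696} \approx 40976.0$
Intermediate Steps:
$O = 286$ ($O = \left(-2\right) \left(-143\right) = 286$)
$B{\left(t \right)} = 4 t^{2}$ ($B{\left(t \right)} = 2 t 2 t = 4 t^{2}$)
$T{\left(q \right)} = \frac{- \frac{8}{69} + \frac{1}{4 q}}{q}$ ($T{\left(q \right)} = \frac{- \frac{8}{69} + \frac{q}{4 q^{2}}}{q} = \frac{\left(-8\right) \frac{1}{69} + q \frac{1}{4 q^{2}}}{q} = \frac{- \frac{8}{69} + \frac{1}{4 q}}{q}$)
$40976 - T{\left(O \right)} = 40976 - \frac{69 - 9152}{276 \cdot 81796} = 40976 - \frac{1}{276} \cdot \frac{1}{81796} \left(69 - 9152\right) = 40976 - \frac{1}{276} \cdot \frac{1}{81796} \left(-9083\right) = 40976 - - \frac{9083}{22575696} = 40976 + \frac{9083}{22575696} = \frac{925061728379}{22575696}$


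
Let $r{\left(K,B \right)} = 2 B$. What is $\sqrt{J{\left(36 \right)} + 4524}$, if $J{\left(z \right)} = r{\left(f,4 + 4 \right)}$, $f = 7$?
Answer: $2 \sqrt{1135} \approx 67.38$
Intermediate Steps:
$J{\left(z \right)} = 16$ ($J{\left(z \right)} = 2 \left(4 + 4\right) = 2 \cdot 8 = 16$)
$\sqrt{J{\left(36 \right)} + 4524} = \sqrt{16 + 4524} = \sqrt{4540} = 2 \sqrt{1135}$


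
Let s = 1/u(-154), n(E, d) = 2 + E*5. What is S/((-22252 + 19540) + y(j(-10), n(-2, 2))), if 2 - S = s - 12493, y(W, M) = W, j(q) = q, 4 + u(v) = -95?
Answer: -618503/134739 ≈ -4.5904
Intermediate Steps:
u(v) = -99 (u(v) = -4 - 95 = -99)
n(E, d) = 2 + 5*E
s = -1/99 (s = 1/(-99) = -1/99 ≈ -0.010101)
S = 1237006/99 (S = 2 - (-1/99 - 12493) = 2 - 1*(-1236808/99) = 2 + 1236808/99 = 1237006/99 ≈ 12495.)
S/((-22252 + 19540) + y(j(-10), n(-2, 2))) = 1237006/(99*((-22252 + 19540) - 10)) = 1237006/(99*(-2712 - 10)) = (1237006/99)/(-2722) = (1237006/99)*(-1/2722) = -618503/134739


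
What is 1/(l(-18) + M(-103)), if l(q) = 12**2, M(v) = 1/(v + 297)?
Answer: 194/27937 ≈ 0.0069442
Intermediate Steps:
M(v) = 1/(297 + v)
l(q) = 144
1/(l(-18) + M(-103)) = 1/(144 + 1/(297 - 103)) = 1/(144 + 1/194) = 1/(27937/194) = 194/27937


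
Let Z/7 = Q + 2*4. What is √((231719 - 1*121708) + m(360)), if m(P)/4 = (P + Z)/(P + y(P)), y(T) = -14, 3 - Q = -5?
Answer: √3292682531/173 ≈ 331.69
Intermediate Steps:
Q = 8 (Q = 3 - 1*(-5) = 3 + 5 = 8)
Z = 112 (Z = 7*(8 + 2*4) = 7*(8 + 8) = 7*16 = 112)
m(P) = 4*(112 + P)/(-14 + P) (m(P) = 4*((P + 112)/(P - 14)) = 4*((112 + P)/(-14 + P)) = 4*(112 + P)/(-14 + P))
√((231719 - 1*121708) + m(360)) = √((231719 - 1*121708) + 4*(112 + 360)/(-14 + 360)) = √((231719 - 121708) + 4*472/346) = √(110011 + 4*(1/346)*472) = √(110011 + 944/173) = √(19032847/173) = √3292682531/173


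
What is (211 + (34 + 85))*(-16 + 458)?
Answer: 145860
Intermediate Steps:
(211 + (34 + 85))*(-16 + 458) = (211 + 119)*442 = 330*442 = 145860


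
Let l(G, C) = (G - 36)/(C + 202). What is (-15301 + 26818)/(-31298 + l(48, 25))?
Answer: -2614359/7104634 ≈ -0.36798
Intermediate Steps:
l(G, C) = (-36 + G)/(202 + C)
(-15301 + 26818)/(-31298 + l(48, 25)) = (-15301 + 26818)/(-31298 + (-36 + 48)/(202 + 25)) = 11517/(-31298 + 12/227) = 11517/(-7104634/227) = 11517*(-227/7104634) = -2614359/7104634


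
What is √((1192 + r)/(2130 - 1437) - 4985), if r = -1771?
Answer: 4*I*√16628073/231 ≈ 70.61*I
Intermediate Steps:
√((1192 + r)/(2130 - 1437) - 4985) = √((1192 - 1771)/(2130 - 1437) - 4985) = √(-579/693 - 4985) = √(-579*1/693 - 4985) = √(-193/231 - 4985) = √(-1151728/231) = 4*I*√16628073/231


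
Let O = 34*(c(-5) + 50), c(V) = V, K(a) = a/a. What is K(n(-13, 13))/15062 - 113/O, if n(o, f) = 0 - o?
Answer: -1471/19935 ≈ -0.073790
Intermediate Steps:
n(o, f) = -o
K(a) = 1
O = 1530 (O = 34*(-5 + 50) = 34*45 = 1530)
K(n(-13, 13))/15062 - 113/O = 1/15062 - 113/1530 = -1471/19935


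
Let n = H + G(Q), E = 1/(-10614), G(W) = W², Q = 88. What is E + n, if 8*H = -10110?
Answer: 137562745/21228 ≈ 6480.3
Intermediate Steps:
H = -5055/4 (H = (⅛)*(-10110) = -5055/4 ≈ -1263.8)
E = -1/10614 ≈ -9.4215e-5
n = 25921/4 (n = -5055/4 + 88² = -5055/4 + 7744 = 25921/4 ≈ 6480.3)
E + n = -1/10614 + 25921/4 = 137562745/21228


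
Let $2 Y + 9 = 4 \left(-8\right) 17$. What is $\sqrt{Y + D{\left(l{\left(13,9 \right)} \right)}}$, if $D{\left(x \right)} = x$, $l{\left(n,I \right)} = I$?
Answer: $\frac{i \sqrt{1070}}{2} \approx 16.355 i$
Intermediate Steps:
$Y = - \frac{553}{2}$ ($Y = - \frac{9}{2} + \frac{4 \left(-8\right) 17}{2} = - \frac{9}{2} + \frac{\left(-32\right) 17}{2} = - \frac{9}{2} + \frac{1}{2} \left(-544\right) = - \frac{9}{2} - 272 = - \frac{553}{2} \approx -276.5$)
$\sqrt{Y + D{\left(l{\left(13,9 \right)} \right)}} = \sqrt{- \frac{553}{2} + 9} = \sqrt{- \frac{535}{2}} = \frac{i \sqrt{1070}}{2}$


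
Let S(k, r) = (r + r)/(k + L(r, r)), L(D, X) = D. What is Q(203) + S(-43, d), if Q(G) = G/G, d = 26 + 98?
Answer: 329/81 ≈ 4.0617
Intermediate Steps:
d = 124
Q(G) = 1
S(k, r) = 2*r/(k + r) (S(k, r) = (r + r)/(k + r) = (2*r)/(k + r) = 2*r/(k + r))
Q(203) + S(-43, d) = 1 + 2*124/(-43 + 124) = 1 + 2*124/81 = 1 + 2*124*(1/81) = 1 + 248/81 = 329/81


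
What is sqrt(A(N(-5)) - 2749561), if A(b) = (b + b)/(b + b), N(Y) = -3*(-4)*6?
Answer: 2*I*sqrt(687390) ≈ 1658.2*I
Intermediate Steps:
N(Y) = 72 (N(Y) = 12*6 = 72)
A(b) = 1 (A(b) = (2*b)/((2*b)) = (2*b)*(1/(2*b)) = 1)
sqrt(A(N(-5)) - 2749561) = sqrt(1 - 2749561) = sqrt(-2749560) = 2*I*sqrt(687390)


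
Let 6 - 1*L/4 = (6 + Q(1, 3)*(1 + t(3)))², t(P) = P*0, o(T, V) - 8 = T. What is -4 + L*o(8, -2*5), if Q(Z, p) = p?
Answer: -4804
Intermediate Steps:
o(T, V) = 8 + T
t(P) = 0
L = -300 (L = 24 - 4*(6 + 3*(1 + 0))² = 24 - 4*(6 + 3*1)² = 24 - 4*(6 + 3)² = 24 - 4*9² = 24 - 4*81 = 24 - 324 = -300)
-4 + L*o(8, -2*5) = -4 - 300*(8 + 8) = -4 - 300*16 = -4 - 4800 = -4804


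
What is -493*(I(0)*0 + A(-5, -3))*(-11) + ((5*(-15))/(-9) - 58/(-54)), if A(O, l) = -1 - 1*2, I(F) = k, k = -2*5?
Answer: -439009/27 ≈ -16260.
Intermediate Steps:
k = -10
I(F) = -10
A(O, l) = -3 (A(O, l) = -1 - 2 = -3)
-493*(I(0)*0 + A(-5, -3))*(-11) + ((5*(-15))/(-9) - 58/(-54)) = -493*(-10*0 - 3)*(-11) + ((5*(-15))/(-9) - 58/(-54)) = -493*(0 - 3)*(-11) + (-75*(-⅑) - 58*(-1/54)) = -(-1479)*(-11) + (25/3 + 29/27) = -493*33 + 254/27 = -16269 + 254/27 = -439009/27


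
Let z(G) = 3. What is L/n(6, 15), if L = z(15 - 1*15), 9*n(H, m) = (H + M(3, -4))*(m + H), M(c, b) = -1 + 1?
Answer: 3/14 ≈ 0.21429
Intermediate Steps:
M(c, b) = 0
n(H, m) = H*(H + m)/9 (n(H, m) = ((H + 0)*(m + H))/9 = (H*(H + m))/9 = H*(H + m)/9)
L = 3
L/n(6, 15) = 3/(((⅑)*6*(6 + 15))) = 3/(((⅑)*6*21)) = 3/14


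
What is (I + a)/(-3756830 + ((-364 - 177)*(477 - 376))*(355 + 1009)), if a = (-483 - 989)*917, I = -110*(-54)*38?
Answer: 562052/39143577 ≈ 0.014359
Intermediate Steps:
I = 225720 (I = 5940*38 = 225720)
a = -1349824 (a = -1472*917 = -1349824)
(I + a)/(-3756830 + ((-364 - 177)*(477 - 376))*(355 + 1009)) = (225720 - 1349824)/(-3756830 + ((-364 - 177)*(477 - 376))*(355 + 1009)) = -1124104/(-3756830 - 541*101*1364) = -1124104/(-3756830 - 54641*1364) = -1124104/(-3756830 - 74530324) = -1124104/(-78287154) = -1124104*(-1/78287154) = 562052/39143577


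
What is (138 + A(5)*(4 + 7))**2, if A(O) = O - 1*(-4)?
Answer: 56169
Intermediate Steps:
A(O) = 4 + O (A(O) = O + 4 = 4 + O)
(138 + A(5)*(4 + 7))**2 = (138 + (4 + 5)*(4 + 7))**2 = (138 + 9*11)**2 = (138 + 99)**2 = 237**2 = 56169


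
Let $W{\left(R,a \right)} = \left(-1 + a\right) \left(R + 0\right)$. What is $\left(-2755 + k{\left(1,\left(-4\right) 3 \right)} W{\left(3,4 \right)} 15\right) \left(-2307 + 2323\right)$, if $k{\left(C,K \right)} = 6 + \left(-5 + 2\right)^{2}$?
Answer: $-11680$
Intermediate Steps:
$W{\left(R,a \right)} = R \left(-1 + a\right)$ ($W{\left(R,a \right)} = \left(-1 + a\right) R = R \left(-1 + a\right)$)
$k{\left(C,K \right)} = 15$ ($k{\left(C,K \right)} = 6 + \left(-3\right)^{2} = 6 + 9 = 15$)
$\left(-2755 + k{\left(1,\left(-4\right) 3 \right)} W{\left(3,4 \right)} 15\right) \left(-2307 + 2323\right) = \left(-2755 + 15 \cdot 3 \left(-1 + 4\right) 15\right) \left(-2307 + 2323\right) = \left(-2755 + 15 \cdot 3 \cdot 3 \cdot 15\right) 16 = \left(-2755 + 15 \cdot 9 \cdot 15\right) 16 = \left(-2755 + 135 \cdot 15\right) 16 = \left(-2755 + 2025\right) 16 = \left(-730\right) 16 = -11680$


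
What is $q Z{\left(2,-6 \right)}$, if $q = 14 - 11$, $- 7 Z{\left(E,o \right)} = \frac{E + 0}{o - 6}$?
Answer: $\frac{1}{14} \approx 0.071429$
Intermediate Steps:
$Z{\left(E,o \right)} = - \frac{E}{7 \left(-6 + o\right)}$ ($Z{\left(E,o \right)} = - \frac{\left(E + 0\right) \frac{1}{o - 6}}{7} = - \frac{E \frac{1}{-6 + o}}{7} = - \frac{E}{7 \left(-6 + o\right)}$)
$q = 3$
$q Z{\left(2,-6 \right)} = 3 \left(\left(-1\right) 2 \frac{1}{-42 + 7 \left(-6\right)}\right) = 3 \left(\left(-1\right) 2 \frac{1}{-42 - 42}\right) = 3 \left(\left(-1\right) 2 \frac{1}{-84}\right) = 3 \left(\left(-1\right) 2 \left(- \frac{1}{84}\right)\right) = 3 \cdot \frac{1}{42} = \frac{1}{14}$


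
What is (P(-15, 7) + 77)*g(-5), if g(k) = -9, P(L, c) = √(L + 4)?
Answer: -693 - 9*I*√11 ≈ -693.0 - 29.85*I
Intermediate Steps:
P(L, c) = √(4 + L)
(P(-15, 7) + 77)*g(-5) = (√(4 - 15) + 77)*(-9) = (√(-11) + 77)*(-9) = (I*√11 + 77)*(-9) = (77 + I*√11)*(-9) = -693 - 9*I*√11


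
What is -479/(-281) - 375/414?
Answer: 30977/38778 ≈ 0.79883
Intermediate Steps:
-479/(-281) - 375/414 = -479*(-1/281) - 375*1/414 = 479/281 - 125/138 = 30977/38778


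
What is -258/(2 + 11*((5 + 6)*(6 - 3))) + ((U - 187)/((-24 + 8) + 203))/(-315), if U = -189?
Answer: -602410/860013 ≈ -0.70047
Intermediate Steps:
-258/(2 + 11*((5 + 6)*(6 - 3))) + ((U - 187)/((-24 + 8) + 203))/(-315) = -258/(2 + 11*((5 + 6)*(6 - 3))) + ((-189 - 187)/((-24 + 8) + 203))/(-315) = -258/(2 + 11*(11*3)) - 376/(-16 + 203)*(-1/315) = -258/(2 + 11*33) - 376/187*(-1/315) = -258/(2 + 363) - 376*1/187*(-1/315) = -258/365 - 376/187*(-1/315) = -258*1/365 + 376/58905 = -258/365 + 376/58905 = -602410/860013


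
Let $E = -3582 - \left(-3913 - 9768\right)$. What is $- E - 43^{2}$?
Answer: $-11948$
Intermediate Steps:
$E = 10099$ ($E = -3582 - -13681 = -3582 + 13681 = 10099$)
$- E - 43^{2} = \left(-1\right) 10099 - 43^{2} = -10099 - 1849 = -11948$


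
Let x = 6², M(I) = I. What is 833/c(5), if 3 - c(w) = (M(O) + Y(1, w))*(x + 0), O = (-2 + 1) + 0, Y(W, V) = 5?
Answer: -833/141 ≈ -5.9078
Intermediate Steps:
O = -1 (O = -1 + 0 = -1)
x = 36
c(w) = -141 (c(w) = 3 - (-1 + 5)*(36 + 0) = 3 - 4*36 = 3 - 1*144 = 3 - 144 = -141)
833/c(5) = 833/(-141) = 833*(-1/141) = -833/141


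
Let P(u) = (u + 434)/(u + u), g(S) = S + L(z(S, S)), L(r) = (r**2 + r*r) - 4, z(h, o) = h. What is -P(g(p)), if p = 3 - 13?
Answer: -5/3 ≈ -1.6667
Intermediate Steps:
L(r) = -4 + 2*r**2 (L(r) = (r**2 + r**2) - 4 = 2*r**2 - 4 = -4 + 2*r**2)
p = -10
g(S) = -4 + S + 2*S**2 (g(S) = S + (-4 + 2*S**2) = -4 + S + 2*S**2)
P(u) = (434 + u)/(2*u) (P(u) = (434 + u)/((2*u)) = (434 + u)*(1/(2*u)) = (434 + u)/(2*u))
-P(g(p)) = -(434 + (-4 - 10 + 2*(-10)**2))/(2*(-4 - 10 + 2*(-10)**2)) = -(434 + (-4 - 10 + 2*100))/(2*(-4 - 10 + 2*100)) = -(434 + (-4 - 10 + 200))/(2*(-4 - 10 + 200)) = -(434 + 186)/(2*186) = -620/(2*186) = -1*5/3 = -5/3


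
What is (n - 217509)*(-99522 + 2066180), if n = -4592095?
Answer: -9458846183432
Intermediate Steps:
(n - 217509)*(-99522 + 2066180) = (-4592095 - 217509)*(-99522 + 2066180) = -4809604*1966658 = -9458846183432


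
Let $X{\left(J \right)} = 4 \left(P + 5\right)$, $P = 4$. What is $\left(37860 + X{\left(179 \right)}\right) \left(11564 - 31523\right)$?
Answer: $-756366264$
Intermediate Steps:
$X{\left(J \right)} = 36$ ($X{\left(J \right)} = 4 \left(4 + 5\right) = 4 \cdot 9 = 36$)
$\left(37860 + X{\left(179 \right)}\right) \left(11564 - 31523\right) = \left(37860 + 36\right) \left(11564 - 31523\right) = 37896 \left(-19959\right) = -756366264$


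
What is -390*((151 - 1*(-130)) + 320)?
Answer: -234390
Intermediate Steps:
-390*((151 - 1*(-130)) + 320) = -390*((151 + 130) + 320) = -390*(281 + 320) = -390*601 = -234390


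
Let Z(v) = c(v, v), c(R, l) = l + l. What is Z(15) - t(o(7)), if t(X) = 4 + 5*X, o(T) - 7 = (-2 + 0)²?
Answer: -29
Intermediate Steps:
c(R, l) = 2*l
Z(v) = 2*v
o(T) = 11 (o(T) = 7 + (-2 + 0)² = 7 + (-2)² = 7 + 4 = 11)
Z(15) - t(o(7)) = 2*15 - (4 + 5*11) = 30 - (4 + 55) = 30 - 1*59 = 30 - 59 = -29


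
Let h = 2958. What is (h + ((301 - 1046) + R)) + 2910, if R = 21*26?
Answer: 5669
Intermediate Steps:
R = 546
(h + ((301 - 1046) + R)) + 2910 = (2958 + ((301 - 1046) + 546)) + 2910 = (2958 + (-745 + 546)) + 2910 = (2958 - 199) + 2910 = 2759 + 2910 = 5669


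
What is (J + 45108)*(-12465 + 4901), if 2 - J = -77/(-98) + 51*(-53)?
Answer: -2531561122/7 ≈ -3.6165e+8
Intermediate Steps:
J = 37859/14 (J = 2 - (-77/(-98) + 51*(-53)) = 2 - (-77*(-1/98) - 2703) = 2 - (11/14 - 2703) = 2 - 1*(-37831/14) = 2 + 37831/14 = 37859/14 ≈ 2704.2)
(J + 45108)*(-12465 + 4901) = (37859/14 + 45108)*(-12465 + 4901) = (669371/14)*(-7564) = -2531561122/7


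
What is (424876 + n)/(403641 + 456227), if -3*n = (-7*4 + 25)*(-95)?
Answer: 424781/859868 ≈ 0.49401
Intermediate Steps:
n = -95 (n = -(-7*4 + 25)*(-95)/3 = -(-28 + 25)*(-95)/3 = -(-1)*(-95) = -1/3*285 = -95)
(424876 + n)/(403641 + 456227) = (424876 - 95)/(403641 + 456227) = 424781/859868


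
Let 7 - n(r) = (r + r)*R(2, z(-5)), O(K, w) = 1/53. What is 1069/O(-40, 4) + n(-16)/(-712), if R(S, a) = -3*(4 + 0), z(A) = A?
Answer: 40340161/712 ≈ 56658.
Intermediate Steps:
O(K, w) = 1/53
R(S, a) = -12 (R(S, a) = -3*4 = -12)
n(r) = 7 + 24*r (n(r) = 7 - (r + r)*(-12) = 7 - 2*r*(-12) = 7 - (-24)*r = 7 + 24*r)
1069/O(-40, 4) + n(-16)/(-712) = 1069/(1/53) + (7 + 24*(-16))/(-712) = 1069*53 + (7 - 384)*(-1/712) = 56657 - 377*(-1/712) = 56657 + 377/712 = 40340161/712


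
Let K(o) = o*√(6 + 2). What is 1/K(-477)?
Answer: -√2/1908 ≈ -0.00074120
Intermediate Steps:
K(o) = 2*o*√2 (K(o) = o*√8 = o*(2*√2) = 2*o*√2)
1/K(-477) = 1/(2*(-477)*√2) = 1/(-954*√2) = -√2/1908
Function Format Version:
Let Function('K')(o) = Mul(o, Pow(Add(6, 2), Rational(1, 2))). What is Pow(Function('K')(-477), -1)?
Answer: Mul(Rational(-1, 1908), Pow(2, Rational(1, 2))) ≈ -0.00074120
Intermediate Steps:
Function('K')(o) = Mul(2, o, Pow(2, Rational(1, 2))) (Function('K')(o) = Mul(o, Pow(8, Rational(1, 2))) = Mul(o, Mul(2, Pow(2, Rational(1, 2)))) = Mul(2, o, Pow(2, Rational(1, 2))))
Pow(Function('K')(-477), -1) = Pow(Mul(2, -477, Pow(2, Rational(1, 2))), -1) = Pow(Mul(-954, Pow(2, Rational(1, 2))), -1) = Mul(Rational(-1, 1908), Pow(2, Rational(1, 2)))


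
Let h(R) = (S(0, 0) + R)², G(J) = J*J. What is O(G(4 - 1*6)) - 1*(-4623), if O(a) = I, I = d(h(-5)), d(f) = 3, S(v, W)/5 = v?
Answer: 4626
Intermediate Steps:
S(v, W) = 5*v
G(J) = J²
h(R) = R² (h(R) = (5*0 + R)² = (0 + R)² = R²)
I = 3
O(a) = 3
O(G(4 - 1*6)) - 1*(-4623) = 3 - 1*(-4623) = 3 + 4623 = 4626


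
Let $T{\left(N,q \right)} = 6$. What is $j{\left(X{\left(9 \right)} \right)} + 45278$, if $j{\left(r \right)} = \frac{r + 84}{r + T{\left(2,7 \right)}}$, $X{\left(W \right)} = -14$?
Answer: $\frac{181077}{4} \approx 45269.0$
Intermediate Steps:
$j{\left(r \right)} = \frac{84 + r}{6 + r}$ ($j{\left(r \right)} = \frac{r + 84}{r + 6} = \frac{84 + r}{6 + r}$)
$j{\left(X{\left(9 \right)} \right)} + 45278 = \frac{84 - 14}{6 - 14} + 45278 = \frac{1}{-8} \cdot 70 + 45278 = \left(- \frac{1}{8}\right) 70 + 45278 = - \frac{35}{4} + 45278 = \frac{181077}{4}$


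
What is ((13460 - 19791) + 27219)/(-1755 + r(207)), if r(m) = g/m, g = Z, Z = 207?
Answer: -10444/877 ≈ -11.909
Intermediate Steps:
g = 207
r(m) = 207/m
((13460 - 19791) + 27219)/(-1755 + r(207)) = ((13460 - 19791) + 27219)/(-1755 + 207/207) = (-6331 + 27219)/(-1755 + 207*(1/207)) = 20888/(-1755 + 1) = 20888/(-1754) = 20888*(-1/1754) = -10444/877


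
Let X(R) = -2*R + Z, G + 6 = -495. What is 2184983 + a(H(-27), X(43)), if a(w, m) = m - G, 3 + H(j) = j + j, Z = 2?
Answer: 2185400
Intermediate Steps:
G = -501 (G = -6 - 495 = -501)
H(j) = -3 + 2*j (H(j) = -3 + (j + j) = -3 + 2*j)
X(R) = 2 - 2*R (X(R) = -2*R + 2 = 2 - 2*R)
a(w, m) = 501 + m (a(w, m) = m - 1*(-501) = m + 501 = 501 + m)
2184983 + a(H(-27), X(43)) = 2184983 + (501 + (2 - 2*43)) = 2184983 + (501 + (2 - 86)) = 2184983 + (501 - 84) = 2184983 + 417 = 2185400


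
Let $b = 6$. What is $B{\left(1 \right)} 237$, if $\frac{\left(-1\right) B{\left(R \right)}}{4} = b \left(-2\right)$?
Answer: $11376$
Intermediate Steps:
$B{\left(R \right)} = 48$ ($B{\left(R \right)} = - 4 \cdot 6 \left(-2\right) = \left(-4\right) \left(-12\right) = 48$)
$B{\left(1 \right)} 237 = 48 \cdot 237 = 11376$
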